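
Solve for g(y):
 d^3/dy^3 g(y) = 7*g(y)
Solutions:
 g(y) = C3*exp(7^(1/3)*y) + (C1*sin(sqrt(3)*7^(1/3)*y/2) + C2*cos(sqrt(3)*7^(1/3)*y/2))*exp(-7^(1/3)*y/2)


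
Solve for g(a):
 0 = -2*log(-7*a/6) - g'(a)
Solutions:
 g(a) = C1 - 2*a*log(-a) + 2*a*(-log(7) + 1 + log(6))


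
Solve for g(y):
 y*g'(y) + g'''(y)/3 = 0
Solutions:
 g(y) = C1 + Integral(C2*airyai(-3^(1/3)*y) + C3*airybi(-3^(1/3)*y), y)


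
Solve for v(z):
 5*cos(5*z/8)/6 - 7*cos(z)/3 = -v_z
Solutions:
 v(z) = C1 - 4*sin(5*z/8)/3 + 7*sin(z)/3


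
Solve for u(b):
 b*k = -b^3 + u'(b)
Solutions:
 u(b) = C1 + b^4/4 + b^2*k/2


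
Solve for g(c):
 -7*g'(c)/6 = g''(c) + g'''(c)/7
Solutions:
 g(c) = C1 + C2*exp(7*c*(-3 + sqrt(3))/6) + C3*exp(-7*c*(sqrt(3) + 3)/6)


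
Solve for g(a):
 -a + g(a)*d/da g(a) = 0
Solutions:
 g(a) = -sqrt(C1 + a^2)
 g(a) = sqrt(C1 + a^2)


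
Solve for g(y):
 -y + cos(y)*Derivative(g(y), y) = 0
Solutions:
 g(y) = C1 + Integral(y/cos(y), y)


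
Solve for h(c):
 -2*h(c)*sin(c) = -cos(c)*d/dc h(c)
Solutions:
 h(c) = C1/cos(c)^2


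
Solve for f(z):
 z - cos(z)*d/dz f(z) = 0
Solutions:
 f(z) = C1 + Integral(z/cos(z), z)


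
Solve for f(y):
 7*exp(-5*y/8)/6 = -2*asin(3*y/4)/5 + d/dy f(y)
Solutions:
 f(y) = C1 + 2*y*asin(3*y/4)/5 + 2*sqrt(16 - 9*y^2)/15 - 28*exp(-5*y/8)/15


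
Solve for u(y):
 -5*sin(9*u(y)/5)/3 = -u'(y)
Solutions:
 -5*y/3 + 5*log(cos(9*u(y)/5) - 1)/18 - 5*log(cos(9*u(y)/5) + 1)/18 = C1


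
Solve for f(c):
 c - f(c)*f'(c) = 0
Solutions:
 f(c) = -sqrt(C1 + c^2)
 f(c) = sqrt(C1 + c^2)


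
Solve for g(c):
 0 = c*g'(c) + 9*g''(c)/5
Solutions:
 g(c) = C1 + C2*erf(sqrt(10)*c/6)


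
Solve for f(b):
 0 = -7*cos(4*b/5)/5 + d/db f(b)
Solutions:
 f(b) = C1 + 7*sin(4*b/5)/4


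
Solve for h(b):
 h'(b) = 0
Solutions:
 h(b) = C1


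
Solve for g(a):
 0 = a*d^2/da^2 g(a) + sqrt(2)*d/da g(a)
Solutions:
 g(a) = C1 + C2*a^(1 - sqrt(2))


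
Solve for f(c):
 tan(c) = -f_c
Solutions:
 f(c) = C1 + log(cos(c))


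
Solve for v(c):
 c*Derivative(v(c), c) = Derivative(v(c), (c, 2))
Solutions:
 v(c) = C1 + C2*erfi(sqrt(2)*c/2)


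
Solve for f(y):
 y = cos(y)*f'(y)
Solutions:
 f(y) = C1 + Integral(y/cos(y), y)


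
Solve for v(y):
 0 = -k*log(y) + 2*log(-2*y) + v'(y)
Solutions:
 v(y) = C1 + y*(k - 2)*log(y) + y*(-k - 2*log(2) + 2 - 2*I*pi)


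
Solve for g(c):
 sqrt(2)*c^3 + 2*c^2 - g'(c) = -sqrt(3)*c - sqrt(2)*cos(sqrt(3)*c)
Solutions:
 g(c) = C1 + sqrt(2)*c^4/4 + 2*c^3/3 + sqrt(3)*c^2/2 + sqrt(6)*sin(sqrt(3)*c)/3


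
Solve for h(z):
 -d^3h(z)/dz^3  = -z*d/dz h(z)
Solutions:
 h(z) = C1 + Integral(C2*airyai(z) + C3*airybi(z), z)


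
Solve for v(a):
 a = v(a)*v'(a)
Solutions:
 v(a) = -sqrt(C1 + a^2)
 v(a) = sqrt(C1 + a^2)


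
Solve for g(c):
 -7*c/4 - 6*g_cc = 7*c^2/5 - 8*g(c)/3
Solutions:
 g(c) = C1*exp(-2*c/3) + C2*exp(2*c/3) + 21*c^2/40 + 21*c/32 + 189/80


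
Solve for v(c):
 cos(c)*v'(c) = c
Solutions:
 v(c) = C1 + Integral(c/cos(c), c)


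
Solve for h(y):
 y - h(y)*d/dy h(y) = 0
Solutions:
 h(y) = -sqrt(C1 + y^2)
 h(y) = sqrt(C1 + y^2)


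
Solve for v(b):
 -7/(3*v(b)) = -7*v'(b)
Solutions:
 v(b) = -sqrt(C1 + 6*b)/3
 v(b) = sqrt(C1 + 6*b)/3


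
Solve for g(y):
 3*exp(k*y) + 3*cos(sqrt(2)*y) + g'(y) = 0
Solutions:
 g(y) = C1 - 3*sqrt(2)*sin(sqrt(2)*y)/2 - 3*exp(k*y)/k


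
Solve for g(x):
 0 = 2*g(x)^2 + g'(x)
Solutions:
 g(x) = 1/(C1 + 2*x)


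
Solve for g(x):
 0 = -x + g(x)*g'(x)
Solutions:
 g(x) = -sqrt(C1 + x^2)
 g(x) = sqrt(C1 + x^2)


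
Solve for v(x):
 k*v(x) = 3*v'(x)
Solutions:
 v(x) = C1*exp(k*x/3)


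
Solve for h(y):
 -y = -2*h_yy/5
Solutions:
 h(y) = C1 + C2*y + 5*y^3/12


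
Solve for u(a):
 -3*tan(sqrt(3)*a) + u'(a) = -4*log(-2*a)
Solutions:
 u(a) = C1 - 4*a*log(-a) - 4*a*log(2) + 4*a - sqrt(3)*log(cos(sqrt(3)*a))


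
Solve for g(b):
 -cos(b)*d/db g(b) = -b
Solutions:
 g(b) = C1 + Integral(b/cos(b), b)


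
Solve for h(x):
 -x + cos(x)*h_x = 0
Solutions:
 h(x) = C1 + Integral(x/cos(x), x)


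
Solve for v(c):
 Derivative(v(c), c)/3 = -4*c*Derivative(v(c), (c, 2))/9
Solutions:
 v(c) = C1 + C2*c^(1/4)


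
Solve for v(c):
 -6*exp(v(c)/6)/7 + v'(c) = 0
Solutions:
 v(c) = 6*log(-1/(C1 + 6*c)) + 6*log(42)


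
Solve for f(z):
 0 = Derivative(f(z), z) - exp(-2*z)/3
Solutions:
 f(z) = C1 - exp(-2*z)/6


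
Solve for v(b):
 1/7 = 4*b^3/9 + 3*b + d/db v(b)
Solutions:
 v(b) = C1 - b^4/9 - 3*b^2/2 + b/7


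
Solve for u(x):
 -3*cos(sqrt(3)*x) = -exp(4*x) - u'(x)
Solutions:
 u(x) = C1 - exp(4*x)/4 + sqrt(3)*sin(sqrt(3)*x)


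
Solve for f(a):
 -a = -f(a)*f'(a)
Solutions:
 f(a) = -sqrt(C1 + a^2)
 f(a) = sqrt(C1 + a^2)


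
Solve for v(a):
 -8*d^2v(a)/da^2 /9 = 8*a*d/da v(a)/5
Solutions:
 v(a) = C1 + C2*erf(3*sqrt(10)*a/10)


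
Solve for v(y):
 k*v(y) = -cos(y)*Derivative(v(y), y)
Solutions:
 v(y) = C1*exp(k*(log(sin(y) - 1) - log(sin(y) + 1))/2)


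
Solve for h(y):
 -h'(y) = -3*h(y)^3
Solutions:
 h(y) = -sqrt(2)*sqrt(-1/(C1 + 3*y))/2
 h(y) = sqrt(2)*sqrt(-1/(C1 + 3*y))/2


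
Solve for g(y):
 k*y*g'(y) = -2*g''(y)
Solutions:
 g(y) = Piecewise((-sqrt(pi)*C1*erf(sqrt(k)*y/2)/sqrt(k) - C2, (k > 0) | (k < 0)), (-C1*y - C2, True))


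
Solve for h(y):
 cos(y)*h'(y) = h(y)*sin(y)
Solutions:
 h(y) = C1/cos(y)


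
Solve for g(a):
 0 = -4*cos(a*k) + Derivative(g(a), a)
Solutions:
 g(a) = C1 + 4*sin(a*k)/k


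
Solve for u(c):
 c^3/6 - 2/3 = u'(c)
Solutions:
 u(c) = C1 + c^4/24 - 2*c/3


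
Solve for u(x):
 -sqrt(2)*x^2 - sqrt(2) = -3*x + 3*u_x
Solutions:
 u(x) = C1 - sqrt(2)*x^3/9 + x^2/2 - sqrt(2)*x/3


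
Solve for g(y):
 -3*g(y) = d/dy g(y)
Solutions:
 g(y) = C1*exp(-3*y)


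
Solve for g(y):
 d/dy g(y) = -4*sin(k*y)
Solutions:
 g(y) = C1 + 4*cos(k*y)/k


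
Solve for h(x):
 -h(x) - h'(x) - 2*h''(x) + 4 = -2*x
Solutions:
 h(x) = 2*x + (C1*sin(sqrt(7)*x/4) + C2*cos(sqrt(7)*x/4))*exp(-x/4) + 2


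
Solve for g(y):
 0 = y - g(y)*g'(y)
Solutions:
 g(y) = -sqrt(C1 + y^2)
 g(y) = sqrt(C1 + y^2)


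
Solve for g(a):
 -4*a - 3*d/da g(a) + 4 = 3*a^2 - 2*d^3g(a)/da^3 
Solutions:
 g(a) = C1 + C2*exp(-sqrt(6)*a/2) + C3*exp(sqrt(6)*a/2) - a^3/3 - 2*a^2/3


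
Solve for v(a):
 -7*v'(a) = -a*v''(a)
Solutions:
 v(a) = C1 + C2*a^8


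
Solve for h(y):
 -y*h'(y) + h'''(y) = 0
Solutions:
 h(y) = C1 + Integral(C2*airyai(y) + C3*airybi(y), y)


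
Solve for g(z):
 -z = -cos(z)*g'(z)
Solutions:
 g(z) = C1 + Integral(z/cos(z), z)


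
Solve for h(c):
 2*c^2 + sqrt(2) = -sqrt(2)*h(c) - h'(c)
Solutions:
 h(c) = C1*exp(-sqrt(2)*c) - sqrt(2)*c^2 + 2*c - sqrt(2) - 1


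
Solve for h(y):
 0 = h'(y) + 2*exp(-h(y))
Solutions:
 h(y) = log(C1 - 2*y)


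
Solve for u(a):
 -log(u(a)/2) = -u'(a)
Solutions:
 Integral(1/(-log(_y) + log(2)), (_y, u(a))) = C1 - a


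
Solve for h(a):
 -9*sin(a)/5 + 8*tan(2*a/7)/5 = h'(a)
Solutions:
 h(a) = C1 - 28*log(cos(2*a/7))/5 + 9*cos(a)/5


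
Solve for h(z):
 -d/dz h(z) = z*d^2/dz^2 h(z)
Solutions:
 h(z) = C1 + C2*log(z)


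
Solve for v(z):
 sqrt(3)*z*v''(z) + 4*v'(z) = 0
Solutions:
 v(z) = C1 + C2*z^(1 - 4*sqrt(3)/3)


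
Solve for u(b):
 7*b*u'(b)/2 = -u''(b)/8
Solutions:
 u(b) = C1 + C2*erf(sqrt(14)*b)


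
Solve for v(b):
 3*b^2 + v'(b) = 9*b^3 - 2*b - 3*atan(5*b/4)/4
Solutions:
 v(b) = C1 + 9*b^4/4 - b^3 - b^2 - 3*b*atan(5*b/4)/4 + 3*log(25*b^2 + 16)/10


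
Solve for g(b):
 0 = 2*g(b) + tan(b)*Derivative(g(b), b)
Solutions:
 g(b) = C1/sin(b)^2


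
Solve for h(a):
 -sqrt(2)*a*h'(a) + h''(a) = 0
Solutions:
 h(a) = C1 + C2*erfi(2^(3/4)*a/2)


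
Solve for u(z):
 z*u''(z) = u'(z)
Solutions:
 u(z) = C1 + C2*z^2


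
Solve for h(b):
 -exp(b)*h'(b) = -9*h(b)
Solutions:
 h(b) = C1*exp(-9*exp(-b))


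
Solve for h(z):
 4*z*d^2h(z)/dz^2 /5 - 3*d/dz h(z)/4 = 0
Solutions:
 h(z) = C1 + C2*z^(31/16)


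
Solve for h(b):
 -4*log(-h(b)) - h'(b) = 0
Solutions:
 -li(-h(b)) = C1 - 4*b


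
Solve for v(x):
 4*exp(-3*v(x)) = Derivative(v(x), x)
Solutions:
 v(x) = log(C1 + 12*x)/3
 v(x) = log((-3^(1/3) - 3^(5/6)*I)*(C1 + 4*x)^(1/3)/2)
 v(x) = log((-3^(1/3) + 3^(5/6)*I)*(C1 + 4*x)^(1/3)/2)


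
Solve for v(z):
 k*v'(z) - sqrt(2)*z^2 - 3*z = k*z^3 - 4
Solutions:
 v(z) = C1 + z^4/4 + sqrt(2)*z^3/(3*k) + 3*z^2/(2*k) - 4*z/k


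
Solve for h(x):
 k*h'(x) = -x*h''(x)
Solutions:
 h(x) = C1 + x^(1 - re(k))*(C2*sin(log(x)*Abs(im(k))) + C3*cos(log(x)*im(k)))


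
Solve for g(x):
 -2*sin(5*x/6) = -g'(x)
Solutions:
 g(x) = C1 - 12*cos(5*x/6)/5


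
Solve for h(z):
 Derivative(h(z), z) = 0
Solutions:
 h(z) = C1


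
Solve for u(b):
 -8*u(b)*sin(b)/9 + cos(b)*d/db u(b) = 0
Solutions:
 u(b) = C1/cos(b)^(8/9)


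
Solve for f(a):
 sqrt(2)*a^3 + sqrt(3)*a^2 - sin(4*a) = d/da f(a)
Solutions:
 f(a) = C1 + sqrt(2)*a^4/4 + sqrt(3)*a^3/3 + cos(4*a)/4


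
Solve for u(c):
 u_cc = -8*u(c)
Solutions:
 u(c) = C1*sin(2*sqrt(2)*c) + C2*cos(2*sqrt(2)*c)


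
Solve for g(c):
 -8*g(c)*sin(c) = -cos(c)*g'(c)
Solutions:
 g(c) = C1/cos(c)^8


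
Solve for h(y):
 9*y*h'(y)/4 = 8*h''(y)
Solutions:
 h(y) = C1 + C2*erfi(3*y/8)


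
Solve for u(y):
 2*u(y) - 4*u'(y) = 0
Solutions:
 u(y) = C1*exp(y/2)


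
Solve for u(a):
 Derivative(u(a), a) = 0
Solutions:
 u(a) = C1


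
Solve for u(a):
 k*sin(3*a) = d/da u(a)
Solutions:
 u(a) = C1 - k*cos(3*a)/3


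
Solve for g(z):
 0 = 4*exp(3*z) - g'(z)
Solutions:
 g(z) = C1 + 4*exp(3*z)/3


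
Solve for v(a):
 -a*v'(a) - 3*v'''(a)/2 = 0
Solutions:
 v(a) = C1 + Integral(C2*airyai(-2^(1/3)*3^(2/3)*a/3) + C3*airybi(-2^(1/3)*3^(2/3)*a/3), a)


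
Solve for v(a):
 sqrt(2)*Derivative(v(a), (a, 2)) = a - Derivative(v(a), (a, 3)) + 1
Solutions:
 v(a) = C1 + C2*a + C3*exp(-sqrt(2)*a) + sqrt(2)*a^3/12 + a^2*(-1 + sqrt(2))/4


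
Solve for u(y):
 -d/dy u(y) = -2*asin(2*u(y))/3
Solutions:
 Integral(1/asin(2*_y), (_y, u(y))) = C1 + 2*y/3


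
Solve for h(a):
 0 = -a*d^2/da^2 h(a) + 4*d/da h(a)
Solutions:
 h(a) = C1 + C2*a^5


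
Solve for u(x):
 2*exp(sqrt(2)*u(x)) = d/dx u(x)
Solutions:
 u(x) = sqrt(2)*(2*log(-1/(C1 + 2*x)) - log(2))/4


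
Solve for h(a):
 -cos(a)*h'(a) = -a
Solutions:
 h(a) = C1 + Integral(a/cos(a), a)


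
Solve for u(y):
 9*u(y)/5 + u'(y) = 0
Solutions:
 u(y) = C1*exp(-9*y/5)


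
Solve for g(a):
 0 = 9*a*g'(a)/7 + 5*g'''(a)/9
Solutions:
 g(a) = C1 + Integral(C2*airyai(-3*3^(1/3)*35^(2/3)*a/35) + C3*airybi(-3*3^(1/3)*35^(2/3)*a/35), a)


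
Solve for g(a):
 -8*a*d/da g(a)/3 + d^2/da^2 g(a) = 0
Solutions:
 g(a) = C1 + C2*erfi(2*sqrt(3)*a/3)


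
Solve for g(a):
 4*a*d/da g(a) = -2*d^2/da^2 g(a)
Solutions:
 g(a) = C1 + C2*erf(a)


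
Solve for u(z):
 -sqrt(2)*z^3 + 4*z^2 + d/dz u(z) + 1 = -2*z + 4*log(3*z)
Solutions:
 u(z) = C1 + sqrt(2)*z^4/4 - 4*z^3/3 - z^2 + 4*z*log(z) - 5*z + z*log(81)


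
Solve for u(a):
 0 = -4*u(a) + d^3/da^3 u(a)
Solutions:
 u(a) = C3*exp(2^(2/3)*a) + (C1*sin(2^(2/3)*sqrt(3)*a/2) + C2*cos(2^(2/3)*sqrt(3)*a/2))*exp(-2^(2/3)*a/2)


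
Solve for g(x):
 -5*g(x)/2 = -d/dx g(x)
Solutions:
 g(x) = C1*exp(5*x/2)


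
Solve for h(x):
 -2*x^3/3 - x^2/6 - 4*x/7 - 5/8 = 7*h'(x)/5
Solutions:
 h(x) = C1 - 5*x^4/42 - 5*x^3/126 - 10*x^2/49 - 25*x/56


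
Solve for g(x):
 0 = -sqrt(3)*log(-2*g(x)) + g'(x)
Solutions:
 -sqrt(3)*Integral(1/(log(-_y) + log(2)), (_y, g(x)))/3 = C1 - x


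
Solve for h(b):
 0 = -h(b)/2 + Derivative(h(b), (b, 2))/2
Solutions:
 h(b) = C1*exp(-b) + C2*exp(b)


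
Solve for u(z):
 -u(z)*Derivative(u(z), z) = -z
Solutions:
 u(z) = -sqrt(C1 + z^2)
 u(z) = sqrt(C1 + z^2)


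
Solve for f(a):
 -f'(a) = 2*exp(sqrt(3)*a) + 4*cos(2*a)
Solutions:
 f(a) = C1 - 2*sqrt(3)*exp(sqrt(3)*a)/3 - 2*sin(2*a)


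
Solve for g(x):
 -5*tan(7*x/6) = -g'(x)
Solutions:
 g(x) = C1 - 30*log(cos(7*x/6))/7


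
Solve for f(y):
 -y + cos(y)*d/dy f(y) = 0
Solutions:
 f(y) = C1 + Integral(y/cos(y), y)


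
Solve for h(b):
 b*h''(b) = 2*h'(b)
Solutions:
 h(b) = C1 + C2*b^3


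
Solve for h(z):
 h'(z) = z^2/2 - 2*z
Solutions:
 h(z) = C1 + z^3/6 - z^2


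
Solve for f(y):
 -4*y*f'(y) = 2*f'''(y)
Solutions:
 f(y) = C1 + Integral(C2*airyai(-2^(1/3)*y) + C3*airybi(-2^(1/3)*y), y)


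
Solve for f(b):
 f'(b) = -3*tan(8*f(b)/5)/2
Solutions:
 f(b) = -5*asin(C1*exp(-12*b/5))/8 + 5*pi/8
 f(b) = 5*asin(C1*exp(-12*b/5))/8


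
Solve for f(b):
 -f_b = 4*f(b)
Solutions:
 f(b) = C1*exp(-4*b)


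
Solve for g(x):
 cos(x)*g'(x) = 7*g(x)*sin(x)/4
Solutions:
 g(x) = C1/cos(x)^(7/4)


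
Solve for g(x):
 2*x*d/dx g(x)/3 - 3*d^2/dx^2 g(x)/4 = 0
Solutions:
 g(x) = C1 + C2*erfi(2*x/3)


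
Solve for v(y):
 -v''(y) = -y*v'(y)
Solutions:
 v(y) = C1 + C2*erfi(sqrt(2)*y/2)


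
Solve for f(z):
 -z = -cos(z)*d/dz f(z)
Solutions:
 f(z) = C1 + Integral(z/cos(z), z)


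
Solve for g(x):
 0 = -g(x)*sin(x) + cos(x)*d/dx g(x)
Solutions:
 g(x) = C1/cos(x)


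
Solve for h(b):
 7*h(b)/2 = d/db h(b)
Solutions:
 h(b) = C1*exp(7*b/2)


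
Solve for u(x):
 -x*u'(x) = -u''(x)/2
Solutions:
 u(x) = C1 + C2*erfi(x)


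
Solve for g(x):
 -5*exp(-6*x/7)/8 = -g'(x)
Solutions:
 g(x) = C1 - 35*exp(-6*x/7)/48


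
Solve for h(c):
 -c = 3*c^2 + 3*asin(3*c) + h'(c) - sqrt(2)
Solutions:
 h(c) = C1 - c^3 - c^2/2 - 3*c*asin(3*c) + sqrt(2)*c - sqrt(1 - 9*c^2)


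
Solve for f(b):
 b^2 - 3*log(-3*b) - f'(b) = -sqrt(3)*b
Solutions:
 f(b) = C1 + b^3/3 + sqrt(3)*b^2/2 - 3*b*log(-b) + 3*b*(1 - log(3))


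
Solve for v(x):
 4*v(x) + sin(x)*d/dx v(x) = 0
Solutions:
 v(x) = C1*(cos(x)^2 + 2*cos(x) + 1)/(cos(x)^2 - 2*cos(x) + 1)


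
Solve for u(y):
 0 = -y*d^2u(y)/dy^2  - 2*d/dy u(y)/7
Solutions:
 u(y) = C1 + C2*y^(5/7)


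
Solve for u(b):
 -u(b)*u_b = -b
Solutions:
 u(b) = -sqrt(C1 + b^2)
 u(b) = sqrt(C1 + b^2)


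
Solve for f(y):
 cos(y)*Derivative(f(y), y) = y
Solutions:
 f(y) = C1 + Integral(y/cos(y), y)


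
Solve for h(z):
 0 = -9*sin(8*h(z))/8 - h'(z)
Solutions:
 h(z) = -acos((-C1 - exp(18*z))/(C1 - exp(18*z)))/8 + pi/4
 h(z) = acos((-C1 - exp(18*z))/(C1 - exp(18*z)))/8


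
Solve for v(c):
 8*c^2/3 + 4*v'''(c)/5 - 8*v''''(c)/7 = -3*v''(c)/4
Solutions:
 v(c) = C1 + C2*c + C3*exp(c*(14 - sqrt(1246))/40) + C4*exp(c*(14 + sqrt(1246))/40) - 8*c^4/27 + 512*c^3/405 - 134144*c^2/14175


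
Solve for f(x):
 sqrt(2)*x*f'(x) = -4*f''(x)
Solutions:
 f(x) = C1 + C2*erf(2^(3/4)*x/4)


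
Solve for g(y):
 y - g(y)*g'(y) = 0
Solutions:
 g(y) = -sqrt(C1 + y^2)
 g(y) = sqrt(C1 + y^2)


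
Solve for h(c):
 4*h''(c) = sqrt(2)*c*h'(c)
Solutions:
 h(c) = C1 + C2*erfi(2^(3/4)*c/4)


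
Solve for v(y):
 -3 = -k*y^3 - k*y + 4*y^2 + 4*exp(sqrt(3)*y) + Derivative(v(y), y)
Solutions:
 v(y) = C1 + k*y^4/4 + k*y^2/2 - 4*y^3/3 - 3*y - 4*sqrt(3)*exp(sqrt(3)*y)/3


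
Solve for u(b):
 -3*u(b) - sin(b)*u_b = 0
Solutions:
 u(b) = C1*(cos(b) + 1)^(3/2)/(cos(b) - 1)^(3/2)


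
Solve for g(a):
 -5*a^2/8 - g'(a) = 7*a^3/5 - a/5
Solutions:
 g(a) = C1 - 7*a^4/20 - 5*a^3/24 + a^2/10


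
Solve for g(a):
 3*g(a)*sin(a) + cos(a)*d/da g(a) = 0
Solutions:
 g(a) = C1*cos(a)^3


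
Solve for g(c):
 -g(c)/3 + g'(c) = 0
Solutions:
 g(c) = C1*exp(c/3)


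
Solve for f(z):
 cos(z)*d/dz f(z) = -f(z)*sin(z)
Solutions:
 f(z) = C1*cos(z)


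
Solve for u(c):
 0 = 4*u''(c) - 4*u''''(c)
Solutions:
 u(c) = C1 + C2*c + C3*exp(-c) + C4*exp(c)


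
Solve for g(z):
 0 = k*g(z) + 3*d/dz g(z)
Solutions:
 g(z) = C1*exp(-k*z/3)


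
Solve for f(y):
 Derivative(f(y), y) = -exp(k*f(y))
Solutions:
 f(y) = Piecewise((log(1/(C1*k + k*y))/k, Ne(k, 0)), (nan, True))
 f(y) = Piecewise((C1 - y, Eq(k, 0)), (nan, True))


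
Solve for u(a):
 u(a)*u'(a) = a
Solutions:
 u(a) = -sqrt(C1 + a^2)
 u(a) = sqrt(C1 + a^2)


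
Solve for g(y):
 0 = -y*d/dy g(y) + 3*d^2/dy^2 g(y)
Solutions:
 g(y) = C1 + C2*erfi(sqrt(6)*y/6)


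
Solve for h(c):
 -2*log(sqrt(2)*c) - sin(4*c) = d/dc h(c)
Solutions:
 h(c) = C1 - 2*c*log(c) - c*log(2) + 2*c + cos(4*c)/4


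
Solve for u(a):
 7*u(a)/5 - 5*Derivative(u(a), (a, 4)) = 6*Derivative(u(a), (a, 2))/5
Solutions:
 u(a) = C1*exp(-a*sqrt(-3 + 2*sqrt(46))/5) + C2*exp(a*sqrt(-3 + 2*sqrt(46))/5) + C3*sin(a*sqrt(3 + 2*sqrt(46))/5) + C4*cos(a*sqrt(3 + 2*sqrt(46))/5)


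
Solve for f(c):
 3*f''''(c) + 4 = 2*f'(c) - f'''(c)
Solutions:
 f(c) = C1 + C2*exp(-c*((9*sqrt(723) + 242)^(-1/3) + 2 + (9*sqrt(723) + 242)^(1/3))/18)*sin(sqrt(3)*c*(-(9*sqrt(723) + 242)^(1/3) + (9*sqrt(723) + 242)^(-1/3))/18) + C3*exp(-c*((9*sqrt(723) + 242)^(-1/3) + 2 + (9*sqrt(723) + 242)^(1/3))/18)*cos(sqrt(3)*c*(-(9*sqrt(723) + 242)^(1/3) + (9*sqrt(723) + 242)^(-1/3))/18) + C4*exp(c*(-1 + (9*sqrt(723) + 242)^(-1/3) + (9*sqrt(723) + 242)^(1/3))/9) + 2*c


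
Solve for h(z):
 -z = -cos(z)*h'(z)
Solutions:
 h(z) = C1 + Integral(z/cos(z), z)


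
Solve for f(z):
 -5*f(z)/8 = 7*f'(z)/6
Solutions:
 f(z) = C1*exp(-15*z/28)


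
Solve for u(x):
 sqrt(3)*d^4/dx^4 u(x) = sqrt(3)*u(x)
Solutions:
 u(x) = C1*exp(-x) + C2*exp(x) + C3*sin(x) + C4*cos(x)


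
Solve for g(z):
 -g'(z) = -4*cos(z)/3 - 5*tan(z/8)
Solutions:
 g(z) = C1 - 40*log(cos(z/8)) + 4*sin(z)/3


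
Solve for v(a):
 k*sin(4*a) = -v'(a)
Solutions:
 v(a) = C1 + k*cos(4*a)/4


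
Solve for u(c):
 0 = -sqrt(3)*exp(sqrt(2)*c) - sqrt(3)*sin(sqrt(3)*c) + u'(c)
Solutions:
 u(c) = C1 + sqrt(6)*exp(sqrt(2)*c)/2 - cos(sqrt(3)*c)


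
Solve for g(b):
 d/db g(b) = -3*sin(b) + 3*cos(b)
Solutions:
 g(b) = C1 + 3*sqrt(2)*sin(b + pi/4)


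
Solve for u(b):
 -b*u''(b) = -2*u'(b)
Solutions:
 u(b) = C1 + C2*b^3


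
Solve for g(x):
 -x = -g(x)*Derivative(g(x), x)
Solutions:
 g(x) = -sqrt(C1 + x^2)
 g(x) = sqrt(C1 + x^2)


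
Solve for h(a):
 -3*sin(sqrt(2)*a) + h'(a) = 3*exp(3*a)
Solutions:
 h(a) = C1 + exp(3*a) - 3*sqrt(2)*cos(sqrt(2)*a)/2


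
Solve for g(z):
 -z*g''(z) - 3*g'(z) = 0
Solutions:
 g(z) = C1 + C2/z^2


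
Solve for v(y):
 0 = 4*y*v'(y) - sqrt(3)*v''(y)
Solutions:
 v(y) = C1 + C2*erfi(sqrt(2)*3^(3/4)*y/3)


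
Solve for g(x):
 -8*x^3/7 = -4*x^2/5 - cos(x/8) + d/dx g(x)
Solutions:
 g(x) = C1 - 2*x^4/7 + 4*x^3/15 + 8*sin(x/8)


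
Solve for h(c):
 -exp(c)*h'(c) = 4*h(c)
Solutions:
 h(c) = C1*exp(4*exp(-c))


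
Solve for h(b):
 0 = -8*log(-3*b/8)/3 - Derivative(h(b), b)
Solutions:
 h(b) = C1 - 8*b*log(-b)/3 + b*(-8*log(3)/3 + 8/3 + 8*log(2))


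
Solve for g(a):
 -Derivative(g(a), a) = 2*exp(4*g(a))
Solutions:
 g(a) = log(-I*(1/(C1 + 8*a))^(1/4))
 g(a) = log(I*(1/(C1 + 8*a))^(1/4))
 g(a) = log(-(1/(C1 + 8*a))^(1/4))
 g(a) = log(1/(C1 + 8*a))/4


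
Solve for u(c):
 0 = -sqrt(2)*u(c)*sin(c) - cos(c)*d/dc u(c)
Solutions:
 u(c) = C1*cos(c)^(sqrt(2))


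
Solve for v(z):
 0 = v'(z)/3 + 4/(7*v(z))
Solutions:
 v(z) = -sqrt(C1 - 168*z)/7
 v(z) = sqrt(C1 - 168*z)/7


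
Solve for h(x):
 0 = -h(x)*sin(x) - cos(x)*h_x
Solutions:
 h(x) = C1*cos(x)


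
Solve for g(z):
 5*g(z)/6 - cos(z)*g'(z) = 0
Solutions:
 g(z) = C1*(sin(z) + 1)^(5/12)/(sin(z) - 1)^(5/12)


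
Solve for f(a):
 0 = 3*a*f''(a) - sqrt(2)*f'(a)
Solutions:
 f(a) = C1 + C2*a^(sqrt(2)/3 + 1)


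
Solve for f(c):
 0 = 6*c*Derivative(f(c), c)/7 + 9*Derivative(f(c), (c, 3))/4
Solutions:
 f(c) = C1 + Integral(C2*airyai(-2*21^(2/3)*c/21) + C3*airybi(-2*21^(2/3)*c/21), c)


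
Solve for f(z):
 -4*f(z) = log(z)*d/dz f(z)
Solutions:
 f(z) = C1*exp(-4*li(z))


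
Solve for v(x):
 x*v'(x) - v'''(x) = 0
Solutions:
 v(x) = C1 + Integral(C2*airyai(x) + C3*airybi(x), x)


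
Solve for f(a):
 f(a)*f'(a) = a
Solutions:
 f(a) = -sqrt(C1 + a^2)
 f(a) = sqrt(C1 + a^2)


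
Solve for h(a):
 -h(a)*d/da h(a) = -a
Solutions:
 h(a) = -sqrt(C1 + a^2)
 h(a) = sqrt(C1 + a^2)


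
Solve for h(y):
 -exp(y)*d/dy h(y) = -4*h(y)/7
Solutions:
 h(y) = C1*exp(-4*exp(-y)/7)


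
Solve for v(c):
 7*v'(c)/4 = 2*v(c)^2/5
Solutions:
 v(c) = -35/(C1 + 8*c)


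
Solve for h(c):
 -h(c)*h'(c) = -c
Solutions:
 h(c) = -sqrt(C1 + c^2)
 h(c) = sqrt(C1 + c^2)


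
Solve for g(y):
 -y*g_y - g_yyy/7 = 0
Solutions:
 g(y) = C1 + Integral(C2*airyai(-7^(1/3)*y) + C3*airybi(-7^(1/3)*y), y)


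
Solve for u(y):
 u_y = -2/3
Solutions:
 u(y) = C1 - 2*y/3


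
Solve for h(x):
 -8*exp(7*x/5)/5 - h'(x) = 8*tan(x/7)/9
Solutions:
 h(x) = C1 - 8*exp(7*x/5)/7 + 56*log(cos(x/7))/9


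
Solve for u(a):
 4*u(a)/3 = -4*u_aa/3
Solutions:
 u(a) = C1*sin(a) + C2*cos(a)


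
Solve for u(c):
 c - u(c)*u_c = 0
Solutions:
 u(c) = -sqrt(C1 + c^2)
 u(c) = sqrt(C1 + c^2)


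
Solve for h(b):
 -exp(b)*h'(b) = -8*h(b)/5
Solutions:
 h(b) = C1*exp(-8*exp(-b)/5)


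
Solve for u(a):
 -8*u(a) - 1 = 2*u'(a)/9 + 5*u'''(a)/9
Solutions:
 u(a) = C1*exp(-30^(1/3)*a*(-(810 + sqrt(656130))^(1/3) + 30^(1/3)/(810 + sqrt(656130))^(1/3))/30)*sin(10^(1/3)*3^(1/6)*a*(3*10^(1/3)/(810 + sqrt(656130))^(1/3) + 3^(2/3)*(810 + sqrt(656130))^(1/3))/30) + C2*exp(-30^(1/3)*a*(-(810 + sqrt(656130))^(1/3) + 30^(1/3)/(810 + sqrt(656130))^(1/3))/30)*cos(10^(1/3)*3^(1/6)*a*(3*10^(1/3)/(810 + sqrt(656130))^(1/3) + 3^(2/3)*(810 + sqrt(656130))^(1/3))/30) + C3*exp(30^(1/3)*a*(-(810 + sqrt(656130))^(1/3) + 30^(1/3)/(810 + sqrt(656130))^(1/3))/15) - 1/8


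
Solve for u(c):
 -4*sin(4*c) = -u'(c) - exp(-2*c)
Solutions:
 u(c) = C1 - cos(4*c) + exp(-2*c)/2


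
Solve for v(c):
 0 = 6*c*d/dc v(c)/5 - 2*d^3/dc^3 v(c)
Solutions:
 v(c) = C1 + Integral(C2*airyai(3^(1/3)*5^(2/3)*c/5) + C3*airybi(3^(1/3)*5^(2/3)*c/5), c)


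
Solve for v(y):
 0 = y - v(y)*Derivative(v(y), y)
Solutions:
 v(y) = -sqrt(C1 + y^2)
 v(y) = sqrt(C1 + y^2)


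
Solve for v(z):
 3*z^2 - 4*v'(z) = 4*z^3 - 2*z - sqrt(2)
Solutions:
 v(z) = C1 - z^4/4 + z^3/4 + z^2/4 + sqrt(2)*z/4


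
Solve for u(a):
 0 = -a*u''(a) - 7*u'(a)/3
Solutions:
 u(a) = C1 + C2/a^(4/3)


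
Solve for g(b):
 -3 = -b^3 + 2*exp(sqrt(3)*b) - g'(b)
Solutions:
 g(b) = C1 - b^4/4 + 3*b + 2*sqrt(3)*exp(sqrt(3)*b)/3


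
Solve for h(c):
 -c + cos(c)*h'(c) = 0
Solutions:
 h(c) = C1 + Integral(c/cos(c), c)


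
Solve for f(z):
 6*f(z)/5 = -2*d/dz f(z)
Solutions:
 f(z) = C1*exp(-3*z/5)


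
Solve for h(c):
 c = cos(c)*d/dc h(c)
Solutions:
 h(c) = C1 + Integral(c/cos(c), c)


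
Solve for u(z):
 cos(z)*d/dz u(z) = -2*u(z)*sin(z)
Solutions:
 u(z) = C1*cos(z)^2


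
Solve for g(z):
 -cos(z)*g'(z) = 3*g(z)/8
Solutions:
 g(z) = C1*(sin(z) - 1)^(3/16)/(sin(z) + 1)^(3/16)


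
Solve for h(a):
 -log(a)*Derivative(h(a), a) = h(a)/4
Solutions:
 h(a) = C1*exp(-li(a)/4)


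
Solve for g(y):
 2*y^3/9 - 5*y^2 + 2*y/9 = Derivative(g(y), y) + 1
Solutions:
 g(y) = C1 + y^4/18 - 5*y^3/3 + y^2/9 - y


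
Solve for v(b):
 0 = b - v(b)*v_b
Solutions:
 v(b) = -sqrt(C1 + b^2)
 v(b) = sqrt(C1 + b^2)


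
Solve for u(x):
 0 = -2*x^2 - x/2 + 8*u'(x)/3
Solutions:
 u(x) = C1 + x^3/4 + 3*x^2/32


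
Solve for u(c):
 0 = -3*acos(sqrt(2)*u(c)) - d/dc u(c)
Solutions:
 Integral(1/acos(sqrt(2)*_y), (_y, u(c))) = C1 - 3*c


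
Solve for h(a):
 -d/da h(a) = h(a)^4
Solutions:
 h(a) = (-3^(2/3) - 3*3^(1/6)*I)*(1/(C1 + a))^(1/3)/6
 h(a) = (-3^(2/3) + 3*3^(1/6)*I)*(1/(C1 + a))^(1/3)/6
 h(a) = (1/(C1 + 3*a))^(1/3)


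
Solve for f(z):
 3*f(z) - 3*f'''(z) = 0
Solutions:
 f(z) = C3*exp(z) + (C1*sin(sqrt(3)*z/2) + C2*cos(sqrt(3)*z/2))*exp(-z/2)


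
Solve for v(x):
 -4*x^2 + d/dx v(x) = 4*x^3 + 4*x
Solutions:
 v(x) = C1 + x^4 + 4*x^3/3 + 2*x^2


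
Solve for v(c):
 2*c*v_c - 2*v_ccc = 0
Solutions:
 v(c) = C1 + Integral(C2*airyai(c) + C3*airybi(c), c)


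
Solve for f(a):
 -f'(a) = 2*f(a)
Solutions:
 f(a) = C1*exp(-2*a)


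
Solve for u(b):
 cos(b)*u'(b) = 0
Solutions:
 u(b) = C1


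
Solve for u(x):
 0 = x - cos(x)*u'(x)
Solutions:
 u(x) = C1 + Integral(x/cos(x), x)


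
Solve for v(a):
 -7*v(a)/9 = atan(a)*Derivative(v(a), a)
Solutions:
 v(a) = C1*exp(-7*Integral(1/atan(a), a)/9)


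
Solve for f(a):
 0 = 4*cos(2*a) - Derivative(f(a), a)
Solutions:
 f(a) = C1 + 2*sin(2*a)


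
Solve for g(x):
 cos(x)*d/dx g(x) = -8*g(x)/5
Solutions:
 g(x) = C1*(sin(x) - 1)^(4/5)/(sin(x) + 1)^(4/5)


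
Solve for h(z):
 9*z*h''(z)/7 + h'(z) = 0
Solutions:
 h(z) = C1 + C2*z^(2/9)


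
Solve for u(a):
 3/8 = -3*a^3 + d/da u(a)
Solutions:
 u(a) = C1 + 3*a^4/4 + 3*a/8


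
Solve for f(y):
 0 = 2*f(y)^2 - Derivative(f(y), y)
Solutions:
 f(y) = -1/(C1 + 2*y)


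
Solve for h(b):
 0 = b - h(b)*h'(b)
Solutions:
 h(b) = -sqrt(C1 + b^2)
 h(b) = sqrt(C1 + b^2)


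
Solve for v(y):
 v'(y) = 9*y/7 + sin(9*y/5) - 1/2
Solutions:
 v(y) = C1 + 9*y^2/14 - y/2 - 5*cos(9*y/5)/9


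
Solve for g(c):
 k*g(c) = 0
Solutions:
 g(c) = 0


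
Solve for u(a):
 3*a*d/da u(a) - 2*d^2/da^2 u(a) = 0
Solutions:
 u(a) = C1 + C2*erfi(sqrt(3)*a/2)


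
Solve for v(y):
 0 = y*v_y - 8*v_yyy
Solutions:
 v(y) = C1 + Integral(C2*airyai(y/2) + C3*airybi(y/2), y)


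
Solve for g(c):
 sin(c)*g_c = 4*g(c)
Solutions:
 g(c) = C1*(cos(c)^2 - 2*cos(c) + 1)/(cos(c)^2 + 2*cos(c) + 1)


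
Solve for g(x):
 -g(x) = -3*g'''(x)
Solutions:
 g(x) = C3*exp(3^(2/3)*x/3) + (C1*sin(3^(1/6)*x/2) + C2*cos(3^(1/6)*x/2))*exp(-3^(2/3)*x/6)


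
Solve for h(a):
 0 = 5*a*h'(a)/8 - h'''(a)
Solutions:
 h(a) = C1 + Integral(C2*airyai(5^(1/3)*a/2) + C3*airybi(5^(1/3)*a/2), a)


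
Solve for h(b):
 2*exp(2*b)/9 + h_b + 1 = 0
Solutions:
 h(b) = C1 - b - exp(2*b)/9


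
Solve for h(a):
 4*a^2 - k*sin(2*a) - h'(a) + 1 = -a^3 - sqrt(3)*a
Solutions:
 h(a) = C1 + a^4/4 + 4*a^3/3 + sqrt(3)*a^2/2 + a + k*cos(2*a)/2


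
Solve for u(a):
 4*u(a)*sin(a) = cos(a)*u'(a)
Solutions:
 u(a) = C1/cos(a)^4


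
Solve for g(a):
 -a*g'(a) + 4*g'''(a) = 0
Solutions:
 g(a) = C1 + Integral(C2*airyai(2^(1/3)*a/2) + C3*airybi(2^(1/3)*a/2), a)


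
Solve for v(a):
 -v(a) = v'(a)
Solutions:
 v(a) = C1*exp(-a)


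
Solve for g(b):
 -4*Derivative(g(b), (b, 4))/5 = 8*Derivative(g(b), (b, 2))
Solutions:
 g(b) = C1 + C2*b + C3*sin(sqrt(10)*b) + C4*cos(sqrt(10)*b)


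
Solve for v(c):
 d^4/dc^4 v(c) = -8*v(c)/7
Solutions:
 v(c) = (C1*sin(2^(1/4)*7^(3/4)*c/7) + C2*cos(2^(1/4)*7^(3/4)*c/7))*exp(-2^(1/4)*7^(3/4)*c/7) + (C3*sin(2^(1/4)*7^(3/4)*c/7) + C4*cos(2^(1/4)*7^(3/4)*c/7))*exp(2^(1/4)*7^(3/4)*c/7)


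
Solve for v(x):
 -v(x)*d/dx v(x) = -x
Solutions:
 v(x) = -sqrt(C1 + x^2)
 v(x) = sqrt(C1 + x^2)


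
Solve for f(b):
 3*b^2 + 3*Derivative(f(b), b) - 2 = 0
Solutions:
 f(b) = C1 - b^3/3 + 2*b/3


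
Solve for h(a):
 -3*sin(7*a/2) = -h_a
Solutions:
 h(a) = C1 - 6*cos(7*a/2)/7


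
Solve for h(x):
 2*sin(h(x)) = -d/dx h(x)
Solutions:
 h(x) = -acos((-C1 - exp(4*x))/(C1 - exp(4*x))) + 2*pi
 h(x) = acos((-C1 - exp(4*x))/(C1 - exp(4*x)))


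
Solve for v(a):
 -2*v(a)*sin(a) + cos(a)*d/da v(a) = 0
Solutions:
 v(a) = C1/cos(a)^2


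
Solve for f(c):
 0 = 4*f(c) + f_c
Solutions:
 f(c) = C1*exp(-4*c)


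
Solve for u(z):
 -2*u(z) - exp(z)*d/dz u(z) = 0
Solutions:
 u(z) = C1*exp(2*exp(-z))


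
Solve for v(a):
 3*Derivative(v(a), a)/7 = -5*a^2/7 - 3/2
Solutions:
 v(a) = C1 - 5*a^3/9 - 7*a/2


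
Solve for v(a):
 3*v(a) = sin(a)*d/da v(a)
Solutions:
 v(a) = C1*(cos(a) - 1)^(3/2)/(cos(a) + 1)^(3/2)


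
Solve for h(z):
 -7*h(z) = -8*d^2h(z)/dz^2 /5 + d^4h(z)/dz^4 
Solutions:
 h(z) = (C1*sin(7^(1/4)*z*sin(atan(sqrt(159)/4)/2)) + C2*cos(7^(1/4)*z*sin(atan(sqrt(159)/4)/2)))*exp(-7^(1/4)*z*cos(atan(sqrt(159)/4)/2)) + (C3*sin(7^(1/4)*z*sin(atan(sqrt(159)/4)/2)) + C4*cos(7^(1/4)*z*sin(atan(sqrt(159)/4)/2)))*exp(7^(1/4)*z*cos(atan(sqrt(159)/4)/2))


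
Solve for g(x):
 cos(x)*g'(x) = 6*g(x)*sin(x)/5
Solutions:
 g(x) = C1/cos(x)^(6/5)


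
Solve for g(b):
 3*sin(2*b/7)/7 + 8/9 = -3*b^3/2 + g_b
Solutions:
 g(b) = C1 + 3*b^4/8 + 8*b/9 - 3*cos(2*b/7)/2


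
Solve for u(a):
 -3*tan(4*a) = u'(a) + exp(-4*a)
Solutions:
 u(a) = C1 - 3*log(tan(4*a)^2 + 1)/8 + exp(-4*a)/4


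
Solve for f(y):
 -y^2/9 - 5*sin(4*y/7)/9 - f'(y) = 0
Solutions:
 f(y) = C1 - y^3/27 + 35*cos(4*y/7)/36


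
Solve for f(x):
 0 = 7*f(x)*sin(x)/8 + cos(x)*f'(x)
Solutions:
 f(x) = C1*cos(x)^(7/8)


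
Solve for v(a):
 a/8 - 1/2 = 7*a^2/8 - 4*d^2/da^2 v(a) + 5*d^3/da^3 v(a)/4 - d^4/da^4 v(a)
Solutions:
 v(a) = C1 + C2*a + 7*a^4/384 + 9*a^3/512 + 199*a^2/8192 + (C3*sin(sqrt(231)*a/8) + C4*cos(sqrt(231)*a/8))*exp(5*a/8)


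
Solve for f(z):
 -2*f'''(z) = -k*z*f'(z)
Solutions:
 f(z) = C1 + Integral(C2*airyai(2^(2/3)*k^(1/3)*z/2) + C3*airybi(2^(2/3)*k^(1/3)*z/2), z)


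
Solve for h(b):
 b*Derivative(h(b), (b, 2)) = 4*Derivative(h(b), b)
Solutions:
 h(b) = C1 + C2*b^5


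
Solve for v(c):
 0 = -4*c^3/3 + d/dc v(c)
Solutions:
 v(c) = C1 + c^4/3


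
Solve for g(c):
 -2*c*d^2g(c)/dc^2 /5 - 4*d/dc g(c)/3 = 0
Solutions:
 g(c) = C1 + C2/c^(7/3)


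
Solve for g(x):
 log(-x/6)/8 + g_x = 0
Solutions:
 g(x) = C1 - x*log(-x)/8 + x*(1 + log(6))/8


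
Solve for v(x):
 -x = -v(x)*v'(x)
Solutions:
 v(x) = -sqrt(C1 + x^2)
 v(x) = sqrt(C1 + x^2)


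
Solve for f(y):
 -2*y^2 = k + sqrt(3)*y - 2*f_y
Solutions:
 f(y) = C1 + k*y/2 + y^3/3 + sqrt(3)*y^2/4


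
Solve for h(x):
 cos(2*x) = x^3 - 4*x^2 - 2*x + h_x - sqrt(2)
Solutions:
 h(x) = C1 - x^4/4 + 4*x^3/3 + x^2 + sqrt(2)*x + sin(2*x)/2


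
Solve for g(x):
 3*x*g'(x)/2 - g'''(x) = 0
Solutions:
 g(x) = C1 + Integral(C2*airyai(2^(2/3)*3^(1/3)*x/2) + C3*airybi(2^(2/3)*3^(1/3)*x/2), x)


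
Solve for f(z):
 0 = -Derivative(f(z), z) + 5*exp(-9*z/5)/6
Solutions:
 f(z) = C1 - 25*exp(-9*z/5)/54


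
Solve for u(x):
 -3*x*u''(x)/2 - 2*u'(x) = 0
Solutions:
 u(x) = C1 + C2/x^(1/3)


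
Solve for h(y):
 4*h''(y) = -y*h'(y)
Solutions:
 h(y) = C1 + C2*erf(sqrt(2)*y/4)


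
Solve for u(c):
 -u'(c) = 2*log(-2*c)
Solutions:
 u(c) = C1 - 2*c*log(-c) + 2*c*(1 - log(2))


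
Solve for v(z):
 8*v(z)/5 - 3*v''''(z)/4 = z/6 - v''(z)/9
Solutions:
 v(z) = C1*exp(-sqrt(30)*z*sqrt(5 + sqrt(9745))/45) + C2*exp(sqrt(30)*z*sqrt(5 + sqrt(9745))/45) + C3*sin(sqrt(30)*z*sqrt(-5 + sqrt(9745))/45) + C4*cos(sqrt(30)*z*sqrt(-5 + sqrt(9745))/45) + 5*z/48


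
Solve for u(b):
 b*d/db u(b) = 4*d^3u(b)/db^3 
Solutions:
 u(b) = C1 + Integral(C2*airyai(2^(1/3)*b/2) + C3*airybi(2^(1/3)*b/2), b)


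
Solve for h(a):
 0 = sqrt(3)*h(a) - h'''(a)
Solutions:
 h(a) = C3*exp(3^(1/6)*a) + (C1*sin(3^(2/3)*a/2) + C2*cos(3^(2/3)*a/2))*exp(-3^(1/6)*a/2)


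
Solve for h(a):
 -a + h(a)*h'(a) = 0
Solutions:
 h(a) = -sqrt(C1 + a^2)
 h(a) = sqrt(C1 + a^2)


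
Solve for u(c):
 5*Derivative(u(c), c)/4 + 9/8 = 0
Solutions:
 u(c) = C1 - 9*c/10


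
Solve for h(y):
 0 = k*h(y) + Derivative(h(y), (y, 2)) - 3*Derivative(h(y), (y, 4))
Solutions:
 h(y) = C1*exp(-sqrt(6)*y*sqrt(1 - sqrt(12*k + 1))/6) + C2*exp(sqrt(6)*y*sqrt(1 - sqrt(12*k + 1))/6) + C3*exp(-sqrt(6)*y*sqrt(sqrt(12*k + 1) + 1)/6) + C4*exp(sqrt(6)*y*sqrt(sqrt(12*k + 1) + 1)/6)


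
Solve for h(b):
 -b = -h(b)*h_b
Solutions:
 h(b) = -sqrt(C1 + b^2)
 h(b) = sqrt(C1 + b^2)


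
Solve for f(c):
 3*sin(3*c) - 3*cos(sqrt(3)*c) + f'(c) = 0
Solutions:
 f(c) = C1 + sqrt(3)*sin(sqrt(3)*c) + cos(3*c)


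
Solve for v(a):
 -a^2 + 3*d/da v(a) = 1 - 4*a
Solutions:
 v(a) = C1 + a^3/9 - 2*a^2/3 + a/3


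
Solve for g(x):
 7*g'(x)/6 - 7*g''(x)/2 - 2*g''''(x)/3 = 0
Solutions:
 g(x) = C1 + C2*exp(7^(1/3)*x*(-(1 + 2*sqrt(2))^(1/3) + 7^(1/3)/(1 + 2*sqrt(2))^(1/3))/4)*sin(sqrt(3)*7^(1/3)*x*(7^(1/3)/(1 + 2*sqrt(2))^(1/3) + (1 + 2*sqrt(2))^(1/3))/4) + C3*exp(7^(1/3)*x*(-(1 + 2*sqrt(2))^(1/3) + 7^(1/3)/(1 + 2*sqrt(2))^(1/3))/4)*cos(sqrt(3)*7^(1/3)*x*(7^(1/3)/(1 + 2*sqrt(2))^(1/3) + (1 + 2*sqrt(2))^(1/3))/4) + C4*exp(-7^(1/3)*x*(-(1 + 2*sqrt(2))^(1/3) + 7^(1/3)/(1 + 2*sqrt(2))^(1/3))/2)


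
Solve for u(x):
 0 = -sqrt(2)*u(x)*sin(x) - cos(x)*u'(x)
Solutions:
 u(x) = C1*cos(x)^(sqrt(2))


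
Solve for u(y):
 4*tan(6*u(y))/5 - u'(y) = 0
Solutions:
 u(y) = -asin(C1*exp(24*y/5))/6 + pi/6
 u(y) = asin(C1*exp(24*y/5))/6


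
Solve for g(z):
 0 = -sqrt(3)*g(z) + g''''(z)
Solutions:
 g(z) = C1*exp(-3^(1/8)*z) + C2*exp(3^(1/8)*z) + C3*sin(3^(1/8)*z) + C4*cos(3^(1/8)*z)


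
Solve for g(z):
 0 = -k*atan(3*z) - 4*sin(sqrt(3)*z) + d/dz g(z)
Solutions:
 g(z) = C1 + k*(z*atan(3*z) - log(9*z^2 + 1)/6) - 4*sqrt(3)*cos(sqrt(3)*z)/3


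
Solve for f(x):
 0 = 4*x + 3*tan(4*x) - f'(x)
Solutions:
 f(x) = C1 + 2*x^2 - 3*log(cos(4*x))/4


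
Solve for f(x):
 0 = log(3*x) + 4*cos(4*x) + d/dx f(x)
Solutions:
 f(x) = C1 - x*log(x) - x*log(3) + x - sin(4*x)


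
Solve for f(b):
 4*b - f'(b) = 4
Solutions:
 f(b) = C1 + 2*b^2 - 4*b


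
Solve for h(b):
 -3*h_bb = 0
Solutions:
 h(b) = C1 + C2*b


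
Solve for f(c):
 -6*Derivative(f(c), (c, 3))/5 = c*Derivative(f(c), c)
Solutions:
 f(c) = C1 + Integral(C2*airyai(-5^(1/3)*6^(2/3)*c/6) + C3*airybi(-5^(1/3)*6^(2/3)*c/6), c)


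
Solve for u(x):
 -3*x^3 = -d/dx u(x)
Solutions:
 u(x) = C1 + 3*x^4/4


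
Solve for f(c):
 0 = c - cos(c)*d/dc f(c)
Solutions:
 f(c) = C1 + Integral(c/cos(c), c)


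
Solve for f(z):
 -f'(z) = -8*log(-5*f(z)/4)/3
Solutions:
 -3*Integral(1/(log(-_y) - 2*log(2) + log(5)), (_y, f(z)))/8 = C1 - z


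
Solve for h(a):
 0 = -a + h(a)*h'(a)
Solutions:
 h(a) = -sqrt(C1 + a^2)
 h(a) = sqrt(C1 + a^2)


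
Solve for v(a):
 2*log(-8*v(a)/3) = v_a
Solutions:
 -Integral(1/(log(-_y) - log(3) + 3*log(2)), (_y, v(a)))/2 = C1 - a


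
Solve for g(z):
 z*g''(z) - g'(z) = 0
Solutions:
 g(z) = C1 + C2*z^2


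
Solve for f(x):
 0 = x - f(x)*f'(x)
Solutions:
 f(x) = -sqrt(C1 + x^2)
 f(x) = sqrt(C1 + x^2)


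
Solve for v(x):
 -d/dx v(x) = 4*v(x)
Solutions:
 v(x) = C1*exp(-4*x)


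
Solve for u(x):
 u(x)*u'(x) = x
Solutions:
 u(x) = -sqrt(C1 + x^2)
 u(x) = sqrt(C1 + x^2)


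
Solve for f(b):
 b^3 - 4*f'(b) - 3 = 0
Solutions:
 f(b) = C1 + b^4/16 - 3*b/4


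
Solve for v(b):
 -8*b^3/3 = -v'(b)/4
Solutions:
 v(b) = C1 + 8*b^4/3


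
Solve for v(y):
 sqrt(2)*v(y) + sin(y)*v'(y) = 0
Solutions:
 v(y) = C1*(cos(y) + 1)^(sqrt(2)/2)/(cos(y) - 1)^(sqrt(2)/2)


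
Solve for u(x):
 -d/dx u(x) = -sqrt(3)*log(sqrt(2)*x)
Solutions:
 u(x) = C1 + sqrt(3)*x*log(x) - sqrt(3)*x + sqrt(3)*x*log(2)/2


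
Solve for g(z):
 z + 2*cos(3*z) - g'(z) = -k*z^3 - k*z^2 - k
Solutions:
 g(z) = C1 + k*z^4/4 + k*z^3/3 + k*z + z^2/2 + 2*sin(3*z)/3


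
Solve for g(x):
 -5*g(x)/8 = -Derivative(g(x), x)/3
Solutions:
 g(x) = C1*exp(15*x/8)


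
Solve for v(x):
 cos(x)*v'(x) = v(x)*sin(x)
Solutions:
 v(x) = C1/cos(x)


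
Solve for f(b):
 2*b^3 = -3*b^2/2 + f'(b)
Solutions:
 f(b) = C1 + b^4/2 + b^3/2


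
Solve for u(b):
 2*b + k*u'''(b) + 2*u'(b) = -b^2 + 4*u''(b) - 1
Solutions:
 u(b) = C1 + C2*exp(b*(-sqrt(2)*sqrt(2 - k) + 2)/k) + C3*exp(b*(sqrt(2)*sqrt(2 - k) + 2)/k) - b^3/6 - 3*b^2/2 + b*k/2 - 13*b/2


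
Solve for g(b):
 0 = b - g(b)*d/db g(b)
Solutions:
 g(b) = -sqrt(C1 + b^2)
 g(b) = sqrt(C1 + b^2)


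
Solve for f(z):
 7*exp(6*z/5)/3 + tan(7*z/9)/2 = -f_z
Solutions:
 f(z) = C1 - 35*exp(6*z/5)/18 + 9*log(cos(7*z/9))/14


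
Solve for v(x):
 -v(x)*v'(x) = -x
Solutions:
 v(x) = -sqrt(C1 + x^2)
 v(x) = sqrt(C1 + x^2)


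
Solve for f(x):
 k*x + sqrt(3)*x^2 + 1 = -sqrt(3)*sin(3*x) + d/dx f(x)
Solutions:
 f(x) = C1 + k*x^2/2 + sqrt(3)*x^3/3 + x - sqrt(3)*cos(3*x)/3


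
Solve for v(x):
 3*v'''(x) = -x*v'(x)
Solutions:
 v(x) = C1 + Integral(C2*airyai(-3^(2/3)*x/3) + C3*airybi(-3^(2/3)*x/3), x)


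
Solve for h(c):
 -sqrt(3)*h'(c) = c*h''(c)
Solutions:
 h(c) = C1 + C2*c^(1 - sqrt(3))


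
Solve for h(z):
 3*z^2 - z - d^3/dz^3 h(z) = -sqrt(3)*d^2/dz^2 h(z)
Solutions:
 h(z) = C1 + C2*z + C3*exp(sqrt(3)*z) - sqrt(3)*z^4/12 + z^3*(-6 + sqrt(3))/18 + z^2*(1 - 2*sqrt(3))/6


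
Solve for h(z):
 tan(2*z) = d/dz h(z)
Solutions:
 h(z) = C1 - log(cos(2*z))/2


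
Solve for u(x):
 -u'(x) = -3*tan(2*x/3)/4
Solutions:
 u(x) = C1 - 9*log(cos(2*x/3))/8


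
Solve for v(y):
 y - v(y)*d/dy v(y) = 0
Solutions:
 v(y) = -sqrt(C1 + y^2)
 v(y) = sqrt(C1 + y^2)


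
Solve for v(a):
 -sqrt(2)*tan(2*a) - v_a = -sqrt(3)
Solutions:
 v(a) = C1 + sqrt(3)*a + sqrt(2)*log(cos(2*a))/2


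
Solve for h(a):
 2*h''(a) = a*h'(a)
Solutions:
 h(a) = C1 + C2*erfi(a/2)


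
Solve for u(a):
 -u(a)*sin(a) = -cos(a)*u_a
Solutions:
 u(a) = C1/cos(a)


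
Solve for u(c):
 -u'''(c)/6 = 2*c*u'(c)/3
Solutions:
 u(c) = C1 + Integral(C2*airyai(-2^(2/3)*c) + C3*airybi(-2^(2/3)*c), c)


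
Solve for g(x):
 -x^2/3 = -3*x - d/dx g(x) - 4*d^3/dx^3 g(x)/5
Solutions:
 g(x) = C1 + C2*sin(sqrt(5)*x/2) + C3*cos(sqrt(5)*x/2) + x^3/9 - 3*x^2/2 - 8*x/15


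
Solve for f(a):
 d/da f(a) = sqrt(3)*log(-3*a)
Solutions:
 f(a) = C1 + sqrt(3)*a*log(-a) + sqrt(3)*a*(-1 + log(3))


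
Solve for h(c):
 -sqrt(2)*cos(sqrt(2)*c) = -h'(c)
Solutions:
 h(c) = C1 + sin(sqrt(2)*c)


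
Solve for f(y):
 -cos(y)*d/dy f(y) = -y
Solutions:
 f(y) = C1 + Integral(y/cos(y), y)


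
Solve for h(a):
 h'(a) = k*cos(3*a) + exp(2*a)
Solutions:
 h(a) = C1 + k*sin(3*a)/3 + exp(2*a)/2


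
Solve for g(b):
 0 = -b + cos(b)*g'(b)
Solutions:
 g(b) = C1 + Integral(b/cos(b), b)


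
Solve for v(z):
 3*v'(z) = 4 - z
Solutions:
 v(z) = C1 - z^2/6 + 4*z/3


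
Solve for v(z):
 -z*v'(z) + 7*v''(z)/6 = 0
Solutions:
 v(z) = C1 + C2*erfi(sqrt(21)*z/7)


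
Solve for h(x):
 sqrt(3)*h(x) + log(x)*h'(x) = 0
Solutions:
 h(x) = C1*exp(-sqrt(3)*li(x))


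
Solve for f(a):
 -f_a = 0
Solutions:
 f(a) = C1


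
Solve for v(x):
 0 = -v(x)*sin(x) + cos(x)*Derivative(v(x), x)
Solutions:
 v(x) = C1/cos(x)


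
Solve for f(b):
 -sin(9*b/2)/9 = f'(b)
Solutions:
 f(b) = C1 + 2*cos(9*b/2)/81


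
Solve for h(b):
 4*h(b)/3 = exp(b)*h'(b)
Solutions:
 h(b) = C1*exp(-4*exp(-b)/3)


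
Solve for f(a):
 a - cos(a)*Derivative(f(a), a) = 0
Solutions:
 f(a) = C1 + Integral(a/cos(a), a)


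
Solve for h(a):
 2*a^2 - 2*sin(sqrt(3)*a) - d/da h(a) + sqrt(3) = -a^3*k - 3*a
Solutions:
 h(a) = C1 + a^4*k/4 + 2*a^3/3 + 3*a^2/2 + sqrt(3)*a + 2*sqrt(3)*cos(sqrt(3)*a)/3


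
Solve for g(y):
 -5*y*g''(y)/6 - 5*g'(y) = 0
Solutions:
 g(y) = C1 + C2/y^5


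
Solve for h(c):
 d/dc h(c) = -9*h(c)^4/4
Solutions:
 h(c) = 2^(2/3)*(1/(C1 + 27*c))^(1/3)
 h(c) = (-6^(2/3) - 3*2^(2/3)*3^(1/6)*I)*(1/(C1 + 9*c))^(1/3)/6
 h(c) = (-6^(2/3) + 3*2^(2/3)*3^(1/6)*I)*(1/(C1 + 9*c))^(1/3)/6


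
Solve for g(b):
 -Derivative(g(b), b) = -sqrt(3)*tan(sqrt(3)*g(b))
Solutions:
 g(b) = sqrt(3)*(pi - asin(C1*exp(3*b)))/3
 g(b) = sqrt(3)*asin(C1*exp(3*b))/3
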